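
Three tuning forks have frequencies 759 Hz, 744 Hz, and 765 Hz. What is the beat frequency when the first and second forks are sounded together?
15 Hz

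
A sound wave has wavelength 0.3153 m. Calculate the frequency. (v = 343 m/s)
f = v/λ = 1088 Hz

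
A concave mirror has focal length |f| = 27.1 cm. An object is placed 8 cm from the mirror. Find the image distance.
f = +27.1 cm (concave); 1/di = 1/f − 1/do → di = -11.35 cm (virtual image, behind mirror)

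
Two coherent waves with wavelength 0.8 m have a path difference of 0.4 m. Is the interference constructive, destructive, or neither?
destructive — path difference = 0.5λ, an odd multiple of λ/2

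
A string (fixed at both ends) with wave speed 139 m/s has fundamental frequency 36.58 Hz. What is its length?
L = v/(2f₁) = 1.9 m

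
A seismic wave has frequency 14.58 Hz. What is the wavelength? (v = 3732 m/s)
λ = v/f = 256 m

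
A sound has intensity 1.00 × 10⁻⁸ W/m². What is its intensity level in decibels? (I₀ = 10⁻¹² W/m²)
β = 10·log₁₀(I/I₀) = 40 dB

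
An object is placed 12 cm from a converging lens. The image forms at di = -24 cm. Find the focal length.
1/f = 1/do + 1/di → f = 24 cm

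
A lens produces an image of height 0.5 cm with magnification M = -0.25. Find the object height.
ho = |hi|/|M| = 2 cm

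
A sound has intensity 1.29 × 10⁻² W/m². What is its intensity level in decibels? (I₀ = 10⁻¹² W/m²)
β = 10·log₁₀(I/I₀) = 101.1 dB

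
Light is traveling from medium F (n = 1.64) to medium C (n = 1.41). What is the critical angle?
θc = arcsin(n₂/n₁) = 59.29°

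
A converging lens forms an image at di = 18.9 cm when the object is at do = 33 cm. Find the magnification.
M = −di/do = -0.5727 (inverted image)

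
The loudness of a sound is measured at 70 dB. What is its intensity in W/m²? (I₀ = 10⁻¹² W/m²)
I = I₀·10^(β/10) = 1.00 × 10⁻⁵ W/m²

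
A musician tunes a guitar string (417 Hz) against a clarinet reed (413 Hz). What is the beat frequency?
4 Hz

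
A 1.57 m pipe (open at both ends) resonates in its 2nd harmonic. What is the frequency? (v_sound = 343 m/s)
fₙ = nv/(2L) = 218.5 Hz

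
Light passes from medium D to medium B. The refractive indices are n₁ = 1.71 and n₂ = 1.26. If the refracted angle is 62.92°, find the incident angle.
sin θ₁ = (n₂/n₁)·sin θ₂ → θ₁ = 41°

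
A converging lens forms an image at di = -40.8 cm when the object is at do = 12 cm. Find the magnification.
M = −di/do = 3.4 (upright image)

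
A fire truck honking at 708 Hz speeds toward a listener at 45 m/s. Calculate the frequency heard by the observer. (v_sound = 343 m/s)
f_obs = f·v/(v − v_s) = 814.9 Hz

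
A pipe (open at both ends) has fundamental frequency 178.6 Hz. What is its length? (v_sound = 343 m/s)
L = v/(2f₁) = 0.9602 m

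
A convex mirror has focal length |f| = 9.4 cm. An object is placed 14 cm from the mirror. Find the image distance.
f = −9.4 cm (convex); 1/di = 1/f − 1/do → di = -5.624 cm (virtual image, behind mirror)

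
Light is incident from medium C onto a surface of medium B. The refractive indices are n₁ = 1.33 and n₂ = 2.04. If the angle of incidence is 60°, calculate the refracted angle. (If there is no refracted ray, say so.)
sin θ₂ = (n₁/n₂)·sin θ₁ = 0.5646 → θ₂ = 34.38°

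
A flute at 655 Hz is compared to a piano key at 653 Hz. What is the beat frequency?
2 Hz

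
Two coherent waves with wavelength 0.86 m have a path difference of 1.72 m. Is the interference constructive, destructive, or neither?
constructive — path difference = 2λ, a whole number of wavelengths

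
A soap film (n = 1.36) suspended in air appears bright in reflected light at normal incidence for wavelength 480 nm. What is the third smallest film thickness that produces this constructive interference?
2nt = (m − ½)λ with m = 3 → t = (m − ½)λ/(2n) = 441.2 nm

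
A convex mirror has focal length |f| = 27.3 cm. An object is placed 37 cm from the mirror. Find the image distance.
f = −27.3 cm (convex); 1/di = 1/f − 1/do → di = -15.71 cm (virtual image, behind mirror)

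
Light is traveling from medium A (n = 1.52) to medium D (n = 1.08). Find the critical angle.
θc = arcsin(n₂/n₁) = 45.28°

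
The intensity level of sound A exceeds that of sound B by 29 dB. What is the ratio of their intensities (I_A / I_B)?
I_A/I_B = 10^(Δβ/10) = 794.3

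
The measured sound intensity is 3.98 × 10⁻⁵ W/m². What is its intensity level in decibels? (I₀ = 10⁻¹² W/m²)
β = 10·log₁₀(I/I₀) = 76 dB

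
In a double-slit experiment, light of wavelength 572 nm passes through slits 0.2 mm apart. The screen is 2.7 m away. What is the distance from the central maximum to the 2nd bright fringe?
y = mλL/d = 15.44 mm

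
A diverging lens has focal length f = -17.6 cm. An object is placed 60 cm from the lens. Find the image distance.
1/di = 1/f − 1/do → di = -13.61 cm (virtual image)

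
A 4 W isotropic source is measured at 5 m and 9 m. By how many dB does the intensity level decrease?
Δβ = 20·log₁₀(r₂/r₁) = 5.105 dB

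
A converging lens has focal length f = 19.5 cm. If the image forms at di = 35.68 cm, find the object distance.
1/do = 1/f − 1/di → do = 43 cm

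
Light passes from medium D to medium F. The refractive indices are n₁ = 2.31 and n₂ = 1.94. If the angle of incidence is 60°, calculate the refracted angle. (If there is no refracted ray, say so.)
sin θ₂ = (n₁/n₂)·sin θ₁ = 1.031 > 1, so there is no refracted ray — the light undergoes total internal reflection.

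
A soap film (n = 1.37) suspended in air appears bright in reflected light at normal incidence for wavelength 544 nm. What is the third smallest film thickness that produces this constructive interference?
2nt = (m − ½)λ with m = 3 → t = (m − ½)λ/(2n) = 496.4 nm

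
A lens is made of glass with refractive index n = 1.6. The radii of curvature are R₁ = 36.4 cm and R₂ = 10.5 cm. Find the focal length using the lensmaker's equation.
1/f = (n − 1)(1/R₁ − 1/R₂) → f = -24.59 cm (diverging lens)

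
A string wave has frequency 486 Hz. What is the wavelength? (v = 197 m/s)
λ = v/f = 0.4053 m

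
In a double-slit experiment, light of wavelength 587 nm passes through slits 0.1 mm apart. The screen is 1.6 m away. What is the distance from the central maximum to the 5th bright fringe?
y = mλL/d = 46.96 mm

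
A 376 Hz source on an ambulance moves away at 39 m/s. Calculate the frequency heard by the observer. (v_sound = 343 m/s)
f_obs = f·v/(v + v_s) = 337.6 Hz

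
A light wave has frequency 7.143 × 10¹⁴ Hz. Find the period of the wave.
T = 1/f = 1.400 × 10⁻¹⁵ s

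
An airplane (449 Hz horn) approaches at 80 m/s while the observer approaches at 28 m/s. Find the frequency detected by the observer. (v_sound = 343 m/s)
f_obs = f·(v + v_o)/(v − v_s) = 633.4 Hz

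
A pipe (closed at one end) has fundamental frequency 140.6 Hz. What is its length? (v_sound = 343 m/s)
L = v/(4f₁) = 0.6099 m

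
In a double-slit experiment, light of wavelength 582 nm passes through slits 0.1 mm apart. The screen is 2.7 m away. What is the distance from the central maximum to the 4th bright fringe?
y = mλL/d = 62.86 mm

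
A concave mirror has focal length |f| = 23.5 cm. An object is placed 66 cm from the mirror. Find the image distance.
f = +23.5 cm (concave); 1/di = 1/f − 1/do → di = 36.49 cm (real image, in front of mirror)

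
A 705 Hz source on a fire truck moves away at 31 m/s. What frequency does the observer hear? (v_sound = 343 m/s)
f_obs = f·v/(v + v_s) = 646.6 Hz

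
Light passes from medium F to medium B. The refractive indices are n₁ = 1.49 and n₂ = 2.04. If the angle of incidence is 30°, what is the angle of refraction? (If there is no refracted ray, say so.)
sin θ₂ = (n₁/n₂)·sin θ₁ = 0.3652 → θ₂ = 21.42°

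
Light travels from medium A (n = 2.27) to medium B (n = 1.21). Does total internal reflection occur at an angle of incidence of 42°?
θc = arcsin(n₂/n₁) = 32.21°; 42° > θc, so yes — total internal reflection.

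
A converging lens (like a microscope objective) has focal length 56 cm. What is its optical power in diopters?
P = 1/f = 1.786 D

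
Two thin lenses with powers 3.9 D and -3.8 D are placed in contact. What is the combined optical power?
P_total = P₁ + P₂ = 0.1 D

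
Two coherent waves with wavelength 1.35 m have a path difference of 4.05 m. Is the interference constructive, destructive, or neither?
constructive — path difference = 3λ, a whole number of wavelengths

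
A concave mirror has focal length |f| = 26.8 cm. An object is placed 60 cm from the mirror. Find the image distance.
f = +26.8 cm (concave); 1/di = 1/f − 1/do → di = 48.43 cm (real image, in front of mirror)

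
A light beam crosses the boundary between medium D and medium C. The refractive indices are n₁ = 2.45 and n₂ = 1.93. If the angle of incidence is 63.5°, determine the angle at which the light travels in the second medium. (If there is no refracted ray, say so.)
sin θ₂ = (n₁/n₂)·sin θ₁ = 1.136 > 1, so there is no refracted ray — the light undergoes total internal reflection.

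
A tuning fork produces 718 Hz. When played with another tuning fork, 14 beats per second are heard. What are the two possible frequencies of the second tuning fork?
f₂ = 718 ± 14 Hz → 732 Hz or 704 Hz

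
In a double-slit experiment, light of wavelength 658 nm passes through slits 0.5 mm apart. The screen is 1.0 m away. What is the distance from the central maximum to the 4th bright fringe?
y = mλL/d = 5.264 mm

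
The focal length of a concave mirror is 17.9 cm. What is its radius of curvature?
R = 2|f| = 35.8 cm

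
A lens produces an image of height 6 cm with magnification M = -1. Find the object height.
ho = |hi|/|M| = 6 cm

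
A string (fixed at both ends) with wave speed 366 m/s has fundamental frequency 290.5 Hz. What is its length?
L = v/(2f₁) = 0.6299 m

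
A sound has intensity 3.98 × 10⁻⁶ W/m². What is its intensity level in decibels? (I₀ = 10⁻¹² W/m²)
β = 10·log₁₀(I/I₀) = 66 dB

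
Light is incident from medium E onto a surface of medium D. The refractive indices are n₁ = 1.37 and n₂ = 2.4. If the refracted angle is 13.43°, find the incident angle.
sin θ₁ = (n₂/n₁)·sin θ₂ → θ₁ = 24.01°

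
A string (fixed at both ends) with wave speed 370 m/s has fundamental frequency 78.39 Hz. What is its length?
L = v/(2f₁) = 2.36 m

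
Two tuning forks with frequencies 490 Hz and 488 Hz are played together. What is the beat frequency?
2 Hz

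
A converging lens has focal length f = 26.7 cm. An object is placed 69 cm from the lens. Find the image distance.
1/di = 1/f − 1/do → di = 43.55 cm (real image)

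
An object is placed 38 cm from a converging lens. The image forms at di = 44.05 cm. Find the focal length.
1/f = 1/do + 1/di → f = 20.4 cm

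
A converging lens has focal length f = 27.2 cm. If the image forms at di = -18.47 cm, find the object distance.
1/do = 1/f − 1/di → do = 11 cm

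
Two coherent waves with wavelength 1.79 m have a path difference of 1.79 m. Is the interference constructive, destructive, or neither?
constructive — path difference = 1λ, a whole number of wavelengths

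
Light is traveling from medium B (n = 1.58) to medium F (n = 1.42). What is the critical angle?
θc = arcsin(n₂/n₁) = 63.99°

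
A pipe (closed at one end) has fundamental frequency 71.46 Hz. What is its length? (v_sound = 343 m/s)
L = v/(4f₁) = 1.2 m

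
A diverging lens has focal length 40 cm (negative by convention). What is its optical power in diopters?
P = 1/f = -2.5 D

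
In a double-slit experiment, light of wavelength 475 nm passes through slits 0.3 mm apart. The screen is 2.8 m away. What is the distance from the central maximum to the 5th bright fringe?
y = mλL/d = 22.17 mm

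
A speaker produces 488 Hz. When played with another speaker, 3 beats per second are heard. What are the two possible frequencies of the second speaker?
f₂ = 488 ± 3 Hz → 491 Hz or 485 Hz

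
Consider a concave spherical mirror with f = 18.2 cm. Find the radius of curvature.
R = 2|f| = 36.4 cm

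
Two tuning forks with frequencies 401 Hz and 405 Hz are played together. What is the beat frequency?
4 Hz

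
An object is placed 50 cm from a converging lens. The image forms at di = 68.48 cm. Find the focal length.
1/f = 1/do + 1/di → f = 28.9 cm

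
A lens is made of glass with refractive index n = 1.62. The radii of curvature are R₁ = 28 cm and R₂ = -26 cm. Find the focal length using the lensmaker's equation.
1/f = (n − 1)(1/R₁ − 1/R₂) → f = 21.74 cm (converging lens)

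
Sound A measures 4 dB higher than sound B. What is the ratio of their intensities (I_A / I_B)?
I_A/I_B = 10^(Δβ/10) = 2.512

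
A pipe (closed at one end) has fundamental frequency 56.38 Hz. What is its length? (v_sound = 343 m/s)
L = v/(4f₁) = 1.521 m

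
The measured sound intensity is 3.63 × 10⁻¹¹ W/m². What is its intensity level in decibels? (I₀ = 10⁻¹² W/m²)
β = 10·log₁₀(I/I₀) = 15.6 dB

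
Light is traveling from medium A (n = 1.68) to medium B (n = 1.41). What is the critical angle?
θc = arcsin(n₂/n₁) = 57.06°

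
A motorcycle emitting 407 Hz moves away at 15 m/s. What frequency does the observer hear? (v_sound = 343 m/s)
f_obs = f·v/(v + v_s) = 389.9 Hz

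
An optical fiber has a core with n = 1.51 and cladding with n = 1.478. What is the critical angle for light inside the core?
θc = arcsin(n_cladding/n_core) = 78.18°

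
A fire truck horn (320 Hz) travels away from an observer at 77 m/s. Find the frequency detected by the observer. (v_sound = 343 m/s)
f_obs = f·v/(v + v_s) = 261.3 Hz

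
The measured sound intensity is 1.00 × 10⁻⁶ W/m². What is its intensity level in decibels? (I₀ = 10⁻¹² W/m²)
β = 10·log₁₀(I/I₀) = 60 dB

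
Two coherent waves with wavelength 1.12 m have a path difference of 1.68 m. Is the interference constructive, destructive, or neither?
destructive — path difference = 1.5λ, an odd multiple of λ/2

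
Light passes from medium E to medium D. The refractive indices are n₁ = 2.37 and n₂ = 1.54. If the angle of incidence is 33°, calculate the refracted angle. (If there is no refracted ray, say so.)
sin θ₂ = (n₁/n₂)·sin θ₁ = 0.8382 → θ₂ = 56.95°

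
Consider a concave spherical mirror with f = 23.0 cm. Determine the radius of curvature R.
R = 2|f| = 46 cm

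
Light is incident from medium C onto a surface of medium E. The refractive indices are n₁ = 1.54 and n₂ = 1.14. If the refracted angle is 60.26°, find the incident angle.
sin θ₁ = (n₂/n₁)·sin θ₂ → θ₁ = 40°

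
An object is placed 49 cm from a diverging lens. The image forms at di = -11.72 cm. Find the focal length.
1/f = 1/do + 1/di → f = -15.4 cm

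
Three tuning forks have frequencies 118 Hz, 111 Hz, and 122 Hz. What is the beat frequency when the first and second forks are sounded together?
7 Hz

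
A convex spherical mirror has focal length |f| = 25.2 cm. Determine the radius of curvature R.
R = 2|f| = 50.4 cm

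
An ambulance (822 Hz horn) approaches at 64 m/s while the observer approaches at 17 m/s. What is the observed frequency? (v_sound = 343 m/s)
f_obs = f·(v + v_o)/(v − v_s) = 1061 Hz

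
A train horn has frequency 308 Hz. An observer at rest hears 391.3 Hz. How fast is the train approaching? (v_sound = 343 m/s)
v_s = v·(1 − f/f_obs) = 73.02 m/s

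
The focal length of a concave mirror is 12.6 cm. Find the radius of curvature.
R = 2|f| = 25.2 cm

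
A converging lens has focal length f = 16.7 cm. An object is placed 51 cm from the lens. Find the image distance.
1/di = 1/f − 1/do → di = 24.83 cm (real image)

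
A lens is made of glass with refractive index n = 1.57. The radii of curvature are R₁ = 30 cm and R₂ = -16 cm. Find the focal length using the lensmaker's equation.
1/f = (n − 1)(1/R₁ − 1/R₂) → f = 18.31 cm (converging lens)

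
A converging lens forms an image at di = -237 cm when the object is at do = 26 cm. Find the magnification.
M = −di/do = 9.115 (upright image)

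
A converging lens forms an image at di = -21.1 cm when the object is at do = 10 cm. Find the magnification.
M = −di/do = 2.11 (upright image)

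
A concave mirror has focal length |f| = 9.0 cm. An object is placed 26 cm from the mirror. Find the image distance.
f = +9.0 cm (concave); 1/di = 1/f − 1/do → di = 13.76 cm (real image, in front of mirror)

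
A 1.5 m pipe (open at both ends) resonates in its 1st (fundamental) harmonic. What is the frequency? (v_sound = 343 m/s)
fₙ = nv/(2L) = 114.3 Hz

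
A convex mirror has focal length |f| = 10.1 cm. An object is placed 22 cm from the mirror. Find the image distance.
f = −10.1 cm (convex); 1/di = 1/f − 1/do → di = -6.922 cm (virtual image, behind mirror)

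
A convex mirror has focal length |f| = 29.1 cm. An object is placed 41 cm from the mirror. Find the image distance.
f = −29.1 cm (convex); 1/di = 1/f − 1/do → di = -17.02 cm (virtual image, behind mirror)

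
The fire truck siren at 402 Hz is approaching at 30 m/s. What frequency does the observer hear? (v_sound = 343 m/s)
f_obs = f·v/(v − v_s) = 440.5 Hz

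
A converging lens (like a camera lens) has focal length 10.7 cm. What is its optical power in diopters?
P = 1/f = 9.346 D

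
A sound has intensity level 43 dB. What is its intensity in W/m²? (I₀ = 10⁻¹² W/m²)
I = I₀·10^(β/10) = 2.00 × 10⁻⁸ W/m²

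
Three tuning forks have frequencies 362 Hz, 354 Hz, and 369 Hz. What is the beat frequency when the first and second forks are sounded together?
8 Hz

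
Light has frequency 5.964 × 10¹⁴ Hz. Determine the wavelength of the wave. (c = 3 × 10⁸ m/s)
λ = c/f = 503 nm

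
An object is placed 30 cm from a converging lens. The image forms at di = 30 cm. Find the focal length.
1/f = 1/do + 1/di → f = 15 cm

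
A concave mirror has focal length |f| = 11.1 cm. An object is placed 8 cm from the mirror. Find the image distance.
f = +11.1 cm (concave); 1/di = 1/f − 1/do → di = -28.65 cm (virtual image, behind mirror)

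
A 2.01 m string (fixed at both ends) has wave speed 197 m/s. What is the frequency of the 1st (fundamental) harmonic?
fₙ = nv/(2L) = 49 Hz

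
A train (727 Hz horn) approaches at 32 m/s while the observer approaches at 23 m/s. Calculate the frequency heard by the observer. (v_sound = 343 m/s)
f_obs = f·(v + v_o)/(v − v_s) = 855.6 Hz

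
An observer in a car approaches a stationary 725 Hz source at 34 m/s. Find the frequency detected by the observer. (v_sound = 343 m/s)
f_obs = f·(v + v_o)/v = 796.9 Hz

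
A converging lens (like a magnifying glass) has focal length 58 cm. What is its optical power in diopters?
P = 1/f = 1.724 D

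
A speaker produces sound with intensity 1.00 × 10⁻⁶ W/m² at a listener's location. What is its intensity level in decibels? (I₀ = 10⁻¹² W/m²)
β = 10·log₁₀(I/I₀) = 60 dB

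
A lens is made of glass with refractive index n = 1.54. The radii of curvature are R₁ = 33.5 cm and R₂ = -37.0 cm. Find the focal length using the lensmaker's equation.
1/f = (n − 1)(1/R₁ − 1/R₂) → f = 32.56 cm (converging lens)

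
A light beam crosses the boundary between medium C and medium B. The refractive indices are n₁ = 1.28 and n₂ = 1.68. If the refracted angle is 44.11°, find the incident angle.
sin θ₁ = (n₂/n₁)·sin θ₂ → θ₁ = 66°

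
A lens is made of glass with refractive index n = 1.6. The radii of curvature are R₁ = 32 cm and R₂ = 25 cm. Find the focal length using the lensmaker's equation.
1/f = (n − 1)(1/R₁ − 1/R₂) → f = -190.5 cm (diverging lens)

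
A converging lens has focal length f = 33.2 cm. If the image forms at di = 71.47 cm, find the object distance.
1/do = 1/f − 1/di → do = 62 cm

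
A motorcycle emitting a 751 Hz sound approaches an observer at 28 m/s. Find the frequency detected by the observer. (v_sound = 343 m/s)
f_obs = f·v/(v − v_s) = 817.8 Hz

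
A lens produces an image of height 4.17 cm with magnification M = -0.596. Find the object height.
ho = |hi|/|M| = 6.997 cm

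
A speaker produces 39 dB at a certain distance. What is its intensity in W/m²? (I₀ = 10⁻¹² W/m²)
I = I₀·10^(β/10) = 7.94 × 10⁻⁹ W/m²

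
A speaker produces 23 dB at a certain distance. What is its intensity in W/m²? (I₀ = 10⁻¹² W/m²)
I = I₀·10^(β/10) = 2.00 × 10⁻¹⁰ W/m²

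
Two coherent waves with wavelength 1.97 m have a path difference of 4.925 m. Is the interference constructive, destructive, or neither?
destructive — path difference = 2.5λ, an odd multiple of λ/2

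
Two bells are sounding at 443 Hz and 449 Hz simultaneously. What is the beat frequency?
6 Hz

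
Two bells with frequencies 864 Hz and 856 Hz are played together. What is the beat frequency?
8 Hz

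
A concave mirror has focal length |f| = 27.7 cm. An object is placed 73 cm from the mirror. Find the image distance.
f = +27.7 cm (concave); 1/di = 1/f − 1/do → di = 44.64 cm (real image, in front of mirror)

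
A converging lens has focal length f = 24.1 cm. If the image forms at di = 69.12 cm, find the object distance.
1/do = 1/f − 1/di → do = 37 cm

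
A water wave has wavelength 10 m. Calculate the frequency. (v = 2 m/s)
f = v/λ = 0.2 Hz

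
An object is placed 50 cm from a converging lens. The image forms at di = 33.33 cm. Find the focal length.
1/f = 1/do + 1/di → f = 20 cm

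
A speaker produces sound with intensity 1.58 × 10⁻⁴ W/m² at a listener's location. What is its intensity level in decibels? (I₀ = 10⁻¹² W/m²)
β = 10·log₁₀(I/I₀) = 81.99 dB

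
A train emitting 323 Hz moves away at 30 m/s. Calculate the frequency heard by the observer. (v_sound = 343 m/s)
f_obs = f·v/(v + v_s) = 297 Hz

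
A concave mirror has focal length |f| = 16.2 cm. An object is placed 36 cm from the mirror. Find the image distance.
f = +16.2 cm (concave); 1/di = 1/f − 1/do → di = 29.45 cm (real image, in front of mirror)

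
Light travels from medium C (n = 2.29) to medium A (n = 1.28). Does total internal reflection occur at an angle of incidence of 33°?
θc = arcsin(n₂/n₁) = 33.98°; 33° < θc, so no — the ray refracts.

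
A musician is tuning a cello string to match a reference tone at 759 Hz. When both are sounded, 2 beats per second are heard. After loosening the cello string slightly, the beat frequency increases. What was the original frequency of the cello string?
757 Hz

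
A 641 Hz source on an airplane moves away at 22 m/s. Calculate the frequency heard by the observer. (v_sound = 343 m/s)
f_obs = f·v/(v + v_s) = 602.4 Hz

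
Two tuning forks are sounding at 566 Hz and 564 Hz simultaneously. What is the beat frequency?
2 Hz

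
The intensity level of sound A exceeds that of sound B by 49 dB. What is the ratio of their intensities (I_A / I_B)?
I_A/I_B = 10^(Δβ/10) = 79430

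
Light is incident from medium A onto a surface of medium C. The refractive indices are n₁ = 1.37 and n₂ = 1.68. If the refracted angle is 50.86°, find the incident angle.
sin θ₁ = (n₂/n₁)·sin θ₂ → θ₁ = 72.01°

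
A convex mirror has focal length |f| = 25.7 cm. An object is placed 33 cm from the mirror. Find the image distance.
f = −25.7 cm (convex); 1/di = 1/f − 1/do → di = -14.45 cm (virtual image, behind mirror)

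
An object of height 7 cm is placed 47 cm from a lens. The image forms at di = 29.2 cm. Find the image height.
hi = (-di/do) × ho = -4.349 cm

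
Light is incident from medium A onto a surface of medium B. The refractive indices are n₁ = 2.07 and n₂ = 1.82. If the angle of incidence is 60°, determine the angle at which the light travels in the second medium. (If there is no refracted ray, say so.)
sin θ₂ = (n₁/n₂)·sin θ₁ = 0.985 → θ₂ = 80.06°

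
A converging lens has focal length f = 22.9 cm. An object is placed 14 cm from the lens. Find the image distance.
1/di = 1/f − 1/do → di = -36.02 cm (virtual image)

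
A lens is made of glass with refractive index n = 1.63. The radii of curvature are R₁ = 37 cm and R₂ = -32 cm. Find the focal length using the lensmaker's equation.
1/f = (n − 1)(1/R₁ − 1/R₂) → f = 27.24 cm (converging lens)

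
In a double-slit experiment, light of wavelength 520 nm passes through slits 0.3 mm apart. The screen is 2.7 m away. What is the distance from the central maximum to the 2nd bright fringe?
y = mλL/d = 9.36 mm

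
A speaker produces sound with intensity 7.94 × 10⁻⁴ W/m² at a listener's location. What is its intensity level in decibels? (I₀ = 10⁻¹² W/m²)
β = 10·log₁₀(I/I₀) = 89 dB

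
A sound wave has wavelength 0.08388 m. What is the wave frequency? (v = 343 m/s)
f = v/λ = 4089 Hz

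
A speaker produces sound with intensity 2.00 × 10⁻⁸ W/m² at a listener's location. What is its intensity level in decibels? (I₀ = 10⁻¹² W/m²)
β = 10·log₁₀(I/I₀) = 43.01 dB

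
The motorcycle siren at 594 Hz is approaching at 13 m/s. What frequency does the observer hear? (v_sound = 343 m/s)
f_obs = f·v/(v − v_s) = 617.4 Hz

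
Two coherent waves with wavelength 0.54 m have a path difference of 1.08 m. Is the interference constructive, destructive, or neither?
constructive — path difference = 2λ, a whole number of wavelengths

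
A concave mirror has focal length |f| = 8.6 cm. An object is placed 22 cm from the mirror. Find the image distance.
f = +8.6 cm (concave); 1/di = 1/f − 1/do → di = 14.12 cm (real image, in front of mirror)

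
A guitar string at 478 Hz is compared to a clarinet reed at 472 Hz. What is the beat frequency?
6 Hz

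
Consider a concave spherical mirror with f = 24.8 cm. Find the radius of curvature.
R = 2|f| = 49.6 cm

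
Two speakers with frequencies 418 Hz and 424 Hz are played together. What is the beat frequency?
6 Hz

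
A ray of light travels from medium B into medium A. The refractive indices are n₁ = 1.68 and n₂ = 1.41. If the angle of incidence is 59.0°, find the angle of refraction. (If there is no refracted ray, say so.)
sin θ₂ = (n₁/n₂)·sin θ₁ = 1.021 > 1, so there is no refracted ray — the light undergoes total internal reflection.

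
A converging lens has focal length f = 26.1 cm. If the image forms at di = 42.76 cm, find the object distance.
1/do = 1/f − 1/di → do = 66.99 cm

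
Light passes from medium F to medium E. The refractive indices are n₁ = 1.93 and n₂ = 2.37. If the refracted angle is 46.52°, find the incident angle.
sin θ₁ = (n₂/n₁)·sin θ₂ → θ₁ = 63°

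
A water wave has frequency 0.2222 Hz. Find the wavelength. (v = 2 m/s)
λ = v/f = 9.001 m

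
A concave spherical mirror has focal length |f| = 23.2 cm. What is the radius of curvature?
R = 2|f| = 46.4 cm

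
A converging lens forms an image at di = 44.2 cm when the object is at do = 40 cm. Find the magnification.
M = −di/do = -1.105 (inverted image)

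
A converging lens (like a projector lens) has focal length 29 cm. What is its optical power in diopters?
P = 1/f = 3.448 D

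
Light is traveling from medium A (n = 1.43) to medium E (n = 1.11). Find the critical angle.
θc = arcsin(n₂/n₁) = 50.92°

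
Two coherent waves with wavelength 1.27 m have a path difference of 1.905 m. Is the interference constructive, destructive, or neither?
destructive — path difference = 1.5λ, an odd multiple of λ/2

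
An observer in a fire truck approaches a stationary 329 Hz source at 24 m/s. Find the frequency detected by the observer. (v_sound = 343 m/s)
f_obs = f·(v + v_o)/v = 352 Hz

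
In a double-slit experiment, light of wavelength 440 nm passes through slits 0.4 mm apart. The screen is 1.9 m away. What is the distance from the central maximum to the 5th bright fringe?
y = mλL/d = 10.45 mm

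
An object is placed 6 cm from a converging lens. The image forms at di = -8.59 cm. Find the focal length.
1/f = 1/do + 1/di → f = 19.9 cm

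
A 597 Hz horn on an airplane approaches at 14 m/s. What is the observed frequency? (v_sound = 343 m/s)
f_obs = f·v/(v − v_s) = 622.4 Hz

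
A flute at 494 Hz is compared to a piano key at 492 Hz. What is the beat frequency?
2 Hz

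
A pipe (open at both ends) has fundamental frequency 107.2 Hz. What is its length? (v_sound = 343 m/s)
L = v/(2f₁) = 1.6 m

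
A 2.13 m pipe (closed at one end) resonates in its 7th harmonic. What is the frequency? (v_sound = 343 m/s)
fₙ = nv/(4L) = 281.8 Hz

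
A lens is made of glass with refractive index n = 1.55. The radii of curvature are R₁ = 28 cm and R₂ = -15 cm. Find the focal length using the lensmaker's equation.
1/f = (n − 1)(1/R₁ − 1/R₂) → f = 17.76 cm (converging lens)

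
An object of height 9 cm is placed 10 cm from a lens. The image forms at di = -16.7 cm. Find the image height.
hi = (-di/do) × ho = 15.03 cm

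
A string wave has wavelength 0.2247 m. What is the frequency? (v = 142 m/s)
f = v/λ = 632 Hz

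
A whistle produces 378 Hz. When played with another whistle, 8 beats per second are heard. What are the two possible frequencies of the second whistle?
f₂ = 378 ± 8 Hz → 386 Hz or 370 Hz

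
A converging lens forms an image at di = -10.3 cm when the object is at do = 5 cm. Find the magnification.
M = −di/do = 2.06 (upright image)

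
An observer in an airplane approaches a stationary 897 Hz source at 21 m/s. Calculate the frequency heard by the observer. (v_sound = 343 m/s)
f_obs = f·(v + v_o)/v = 951.9 Hz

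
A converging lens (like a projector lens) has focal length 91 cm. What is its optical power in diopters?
P = 1/f = 1.099 D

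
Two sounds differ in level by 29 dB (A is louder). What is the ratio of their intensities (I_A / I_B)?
I_A/I_B = 10^(Δβ/10) = 794.3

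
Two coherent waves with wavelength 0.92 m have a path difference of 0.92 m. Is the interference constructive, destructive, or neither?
constructive — path difference = 1λ, a whole number of wavelengths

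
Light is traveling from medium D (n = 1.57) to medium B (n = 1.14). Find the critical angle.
θc = arcsin(n₂/n₁) = 46.56°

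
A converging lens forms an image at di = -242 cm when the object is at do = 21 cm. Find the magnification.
M = −di/do = 11.52 (upright image)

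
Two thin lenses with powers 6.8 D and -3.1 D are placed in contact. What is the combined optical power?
P_total = P₁ + P₂ = 3.7 D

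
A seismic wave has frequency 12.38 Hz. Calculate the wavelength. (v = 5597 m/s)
λ = v/f = 452.1 m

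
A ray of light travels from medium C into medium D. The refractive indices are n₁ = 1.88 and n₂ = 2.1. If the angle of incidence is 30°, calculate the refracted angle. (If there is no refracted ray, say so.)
sin θ₂ = (n₁/n₂)·sin θ₁ = 0.4476 → θ₂ = 26.59°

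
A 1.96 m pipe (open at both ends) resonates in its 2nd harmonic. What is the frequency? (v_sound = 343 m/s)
fₙ = nv/(2L) = 175 Hz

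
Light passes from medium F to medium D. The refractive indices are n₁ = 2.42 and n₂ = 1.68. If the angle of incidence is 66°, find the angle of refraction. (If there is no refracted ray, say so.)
sin θ₂ = (n₁/n₂)·sin θ₁ = 1.316 > 1, so there is no refracted ray — the light undergoes total internal reflection.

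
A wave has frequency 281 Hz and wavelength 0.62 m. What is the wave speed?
v = fλ = 174.2 m/s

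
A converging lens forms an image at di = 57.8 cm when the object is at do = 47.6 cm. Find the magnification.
M = −di/do = -1.214 (inverted image)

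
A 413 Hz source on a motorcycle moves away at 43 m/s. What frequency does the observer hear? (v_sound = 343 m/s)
f_obs = f·v/(v + v_s) = 367 Hz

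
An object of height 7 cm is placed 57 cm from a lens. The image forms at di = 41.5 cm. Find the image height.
hi = (-di/do) × ho = -5.096 cm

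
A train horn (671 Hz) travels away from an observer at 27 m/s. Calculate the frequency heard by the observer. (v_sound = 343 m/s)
f_obs = f·v/(v + v_s) = 622 Hz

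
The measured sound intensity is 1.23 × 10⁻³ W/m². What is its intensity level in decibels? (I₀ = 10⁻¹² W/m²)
β = 10·log₁₀(I/I₀) = 90.9 dB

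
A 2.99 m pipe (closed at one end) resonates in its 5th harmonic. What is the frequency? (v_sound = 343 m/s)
fₙ = nv/(4L) = 143.4 Hz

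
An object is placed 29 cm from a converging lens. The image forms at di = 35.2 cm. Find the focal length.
1/f = 1/do + 1/di → f = 15.9 cm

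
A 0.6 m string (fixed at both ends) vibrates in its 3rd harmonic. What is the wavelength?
λₙ = 2L/n = 0.4 m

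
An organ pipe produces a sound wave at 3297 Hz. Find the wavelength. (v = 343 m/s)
λ = v/f = 0.104 m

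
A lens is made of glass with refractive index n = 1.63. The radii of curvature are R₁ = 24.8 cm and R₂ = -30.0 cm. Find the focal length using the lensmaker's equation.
1/f = (n − 1)(1/R₁ − 1/R₂) → f = 21.55 cm (converging lens)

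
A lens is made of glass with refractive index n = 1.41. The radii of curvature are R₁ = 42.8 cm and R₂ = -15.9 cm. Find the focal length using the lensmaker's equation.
1/f = (n − 1)(1/R₁ − 1/R₂) → f = 28.28 cm (converging lens)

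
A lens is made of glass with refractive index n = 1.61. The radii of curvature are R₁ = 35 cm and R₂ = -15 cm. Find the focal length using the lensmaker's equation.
1/f = (n − 1)(1/R₁ − 1/R₂) → f = 17.21 cm (converging lens)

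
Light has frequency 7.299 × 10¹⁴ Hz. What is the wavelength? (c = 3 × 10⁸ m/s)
λ = c/f = 411 nm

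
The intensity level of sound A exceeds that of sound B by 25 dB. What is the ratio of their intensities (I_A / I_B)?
I_A/I_B = 10^(Δβ/10) = 316.2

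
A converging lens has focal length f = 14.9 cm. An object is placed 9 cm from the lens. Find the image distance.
1/di = 1/f − 1/do → di = -22.73 cm (virtual image)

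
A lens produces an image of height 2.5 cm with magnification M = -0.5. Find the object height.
ho = |hi|/|M| = 5 cm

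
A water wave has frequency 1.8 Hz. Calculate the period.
T = 1/f = 0.5556 s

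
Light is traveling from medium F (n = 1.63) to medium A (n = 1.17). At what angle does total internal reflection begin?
θc = arcsin(n₂/n₁) = 45.87°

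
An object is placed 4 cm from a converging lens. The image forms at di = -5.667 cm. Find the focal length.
1/f = 1/do + 1/di → f = 13.6 cm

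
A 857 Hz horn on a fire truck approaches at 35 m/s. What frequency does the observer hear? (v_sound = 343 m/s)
f_obs = f·v/(v − v_s) = 954.4 Hz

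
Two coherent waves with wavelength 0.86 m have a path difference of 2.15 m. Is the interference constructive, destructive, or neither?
destructive — path difference = 2.5λ, an odd multiple of λ/2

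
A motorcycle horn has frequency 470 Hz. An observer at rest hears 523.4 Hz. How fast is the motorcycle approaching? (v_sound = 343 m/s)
v_s = v·(1 − f/f_obs) = 34.99 m/s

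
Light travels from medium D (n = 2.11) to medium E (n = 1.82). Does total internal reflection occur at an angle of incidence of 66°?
θc = arcsin(n₂/n₁) = 59.61°; 66° > θc, so yes — total internal reflection.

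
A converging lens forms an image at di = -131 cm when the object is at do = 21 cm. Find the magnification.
M = −di/do = 6.238 (upright image)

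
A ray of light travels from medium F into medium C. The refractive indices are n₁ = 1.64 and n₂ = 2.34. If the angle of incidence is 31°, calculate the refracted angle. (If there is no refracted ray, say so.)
sin θ₂ = (n₁/n₂)·sin θ₁ = 0.361 → θ₂ = 21.16°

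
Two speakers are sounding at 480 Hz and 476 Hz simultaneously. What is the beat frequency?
4 Hz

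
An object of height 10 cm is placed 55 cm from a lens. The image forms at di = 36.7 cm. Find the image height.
hi = (-di/do) × ho = -6.673 cm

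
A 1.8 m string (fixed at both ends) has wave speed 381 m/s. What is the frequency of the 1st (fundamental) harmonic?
fₙ = nv/(2L) = 105.8 Hz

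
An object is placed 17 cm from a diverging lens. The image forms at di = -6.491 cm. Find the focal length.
1/f = 1/do + 1/di → f = -10.5 cm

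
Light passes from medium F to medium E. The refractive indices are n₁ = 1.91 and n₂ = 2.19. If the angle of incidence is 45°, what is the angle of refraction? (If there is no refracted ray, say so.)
sin θ₂ = (n₁/n₂)·sin θ₁ = 0.6167 → θ₂ = 38.08°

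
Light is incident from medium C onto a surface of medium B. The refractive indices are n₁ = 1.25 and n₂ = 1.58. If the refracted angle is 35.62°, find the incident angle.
sin θ₁ = (n₂/n₁)·sin θ₂ → θ₁ = 47.41°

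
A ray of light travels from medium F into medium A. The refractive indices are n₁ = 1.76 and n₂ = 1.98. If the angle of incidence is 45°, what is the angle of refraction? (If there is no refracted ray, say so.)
sin θ₂ = (n₁/n₂)·sin θ₁ = 0.6285 → θ₂ = 38.94°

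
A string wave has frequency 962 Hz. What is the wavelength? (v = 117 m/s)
λ = v/f = 0.1216 m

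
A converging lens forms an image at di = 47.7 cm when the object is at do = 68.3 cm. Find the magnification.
M = −di/do = -0.6984 (inverted image)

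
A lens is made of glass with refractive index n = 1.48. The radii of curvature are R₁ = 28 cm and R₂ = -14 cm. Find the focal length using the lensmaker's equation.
1/f = (n − 1)(1/R₁ − 1/R₂) → f = 19.44 cm (converging lens)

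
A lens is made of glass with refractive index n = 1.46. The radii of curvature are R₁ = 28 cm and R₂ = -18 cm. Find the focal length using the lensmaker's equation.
1/f = (n − 1)(1/R₁ − 1/R₂) → f = 23.82 cm (converging lens)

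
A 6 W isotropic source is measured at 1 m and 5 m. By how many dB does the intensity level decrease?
Δβ = 20·log₁₀(r₂/r₁) = 13.98 dB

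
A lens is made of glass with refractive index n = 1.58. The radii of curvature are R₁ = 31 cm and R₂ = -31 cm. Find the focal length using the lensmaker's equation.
1/f = (n − 1)(1/R₁ − 1/R₂) → f = 26.72 cm (converging lens)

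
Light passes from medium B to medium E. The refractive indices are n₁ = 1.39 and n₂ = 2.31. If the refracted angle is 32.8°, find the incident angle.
sin θ₁ = (n₂/n₁)·sin θ₂ → θ₁ = 64.19°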